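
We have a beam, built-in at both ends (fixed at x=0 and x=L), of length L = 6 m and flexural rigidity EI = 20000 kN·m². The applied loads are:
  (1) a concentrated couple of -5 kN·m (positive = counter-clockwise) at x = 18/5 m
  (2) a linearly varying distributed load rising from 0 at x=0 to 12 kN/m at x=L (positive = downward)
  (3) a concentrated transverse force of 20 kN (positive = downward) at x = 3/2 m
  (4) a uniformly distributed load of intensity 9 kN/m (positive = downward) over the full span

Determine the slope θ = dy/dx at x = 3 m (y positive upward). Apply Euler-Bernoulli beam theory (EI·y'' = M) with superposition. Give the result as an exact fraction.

θ(3) = 69/1600000 rad

Load 1 — applied couple M₀=-5 kN·m at a=18/5 m (b=L-a=12/5):
  θ_1 = (R_Ax²/2 - M_Ax)/EI  [x≤a] with R_A=-6/5, M_A=-8/5 = ((-6/5)·3²/2 - (-8/5)·3)/20000 = -3/100000 rad
Load 2 — triangular load w₀=12 kN/m (0→w₀ over full span):
  θ_2 = -w₀(2x(L-x)(L-2x)(x+2L)+x²(L-x)²)/(120LEI) = -12·(2·3·(6-3)·(6-2·3)·(3+2·6)+3²·(6-3)²)/(120·6·20000) = -27/400000 rad
Load 3 — point force P=20 kN at a=3/2 m (b=L-a=9/2):
  θ_3 = Pa²(L-x)(2bL-(3b+a)(L-x))/(2L³EI)  [x>a] = 20·(3/2)²·(6-3)·(2·(9/2)·6-(3·(9/2)+(3/2))·(6-3))/(2·6³·20000) = 9/64000 rad
Load 4 — uniform load w=9 kN/m over full span:
  θ_4 = -wx(L-x)(L-2x)/(12EI) = -9·3·(6-3)·(6-2·3)/(12·20000) = 0 rad
Superposition: θ = Σ θ_i = 69/1600000 rad ≈ 0.000043 rad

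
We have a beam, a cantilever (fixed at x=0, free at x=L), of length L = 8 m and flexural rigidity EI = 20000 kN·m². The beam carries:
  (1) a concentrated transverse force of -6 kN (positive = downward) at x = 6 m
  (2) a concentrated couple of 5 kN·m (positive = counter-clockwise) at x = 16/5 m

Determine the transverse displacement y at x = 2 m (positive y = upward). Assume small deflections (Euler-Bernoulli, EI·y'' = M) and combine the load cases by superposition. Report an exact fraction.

Load 1 — point force P=-6 kN at a=6 m (b=L-a=2):
  y_1 = -Px²(3a-x)/(6EI)  [x≤a] = -(-6)·2²·(3·6-2)/(6·20000) = 2/625 m
Load 2 — applied couple M₀=5 kN·m at a=16/5 m (b=L-a=24/5):
  y_2 = M₀x²/(2EI)  [x≤a] = 5·2²/(2·20000) = 1/2000 m
Superposition: y = Σ y_i = 37/10000 m ≈ 0.003700 m

y(2) = 37/10000 m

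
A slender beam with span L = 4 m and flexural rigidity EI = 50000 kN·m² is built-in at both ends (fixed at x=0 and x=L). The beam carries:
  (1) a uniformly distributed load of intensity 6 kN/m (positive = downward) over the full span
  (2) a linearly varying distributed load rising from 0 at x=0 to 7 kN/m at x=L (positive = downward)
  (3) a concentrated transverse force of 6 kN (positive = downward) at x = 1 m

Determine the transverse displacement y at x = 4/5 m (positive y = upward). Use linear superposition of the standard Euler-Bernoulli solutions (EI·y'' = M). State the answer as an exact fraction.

Load 1 — uniform load w=6 kN/m over full span:
  y_1 = -wx²(L-x)²/(24EI) = -6·(4/5)²·(4-(4/5))²/(24·50000) = -64/1953125 m
Load 2 — triangular load w₀=7 kN/m (0→w₀ over full span):
  y_2 = -w₀x²(L-x)²(x+2L)/(120LEI) = -7·(4/5)²·(4-(4/5))²·((4/5)+2·4)/(120·4·50000) = -2464/146484375 m
Load 3 — point force P=6 kN at a=1 m (b=L-a=3):
  y_3 = -Pb²x²(3aL-(3a+b)x)/(6L³EI)  [x≤a] = -6·3²·(4/5)²·(3·1·4-(3·1+3)·(4/5))/(6·4³·50000) = -81/6250000 m
Superposition: y = Σ y_i = -146599/2343750000 m ≈ -0.000063 m

y(4/5) = -146599/2343750000 m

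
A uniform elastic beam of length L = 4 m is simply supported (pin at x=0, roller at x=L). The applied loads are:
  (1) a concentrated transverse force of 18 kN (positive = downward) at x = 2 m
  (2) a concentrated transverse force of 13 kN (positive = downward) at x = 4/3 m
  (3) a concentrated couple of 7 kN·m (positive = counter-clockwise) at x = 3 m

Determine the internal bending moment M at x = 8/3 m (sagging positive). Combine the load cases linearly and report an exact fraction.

Load 1 — point force P=18 kN at a=2 m (b=L-a=2):
  M_1 = Pa(L-x)/L  [x>a] = 18·2·(4-(8/3))/4 = 12 kN·m
Load 2 — point force P=13 kN at a=4/3 m (b=L-a=8/3):
  M_2 = Pa(L-x)/L  [x>a] = 13·(4/3)·(4-(8/3))/4 = 52/9 kN·m
Load 3 — applied couple M₀=7 kN·m at a=3 m (b=L-a=1):
  M_3 = M₀x/L  [x≤a] = 7·(8/3)/4 = 14/3 kN·m
Superposition: M = Σ M_i = 202/9 kN·m ≈ 22.444444 kN·m

M(8/3) = 202/9 kN·m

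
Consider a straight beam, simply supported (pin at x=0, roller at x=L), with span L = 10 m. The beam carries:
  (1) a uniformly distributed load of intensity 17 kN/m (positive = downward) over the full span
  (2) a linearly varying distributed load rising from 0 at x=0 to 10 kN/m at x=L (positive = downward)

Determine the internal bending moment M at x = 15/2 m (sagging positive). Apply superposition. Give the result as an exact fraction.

Load 1 — uniform load w=17 kN/m over full span:
  M_1 = wx(L-x)/2 = 17·(15/2)·(10-(15/2))/2 = 1275/8 kN·m
Load 2 — triangular load w₀=10 kN/m (0→w₀ over full span):
  M_2 = w₀Lx/6 - w₀x³/(6L) = 10·10·(15/2)/6 - 10·(15/2)³/(6·10) = 875/16 kN·m
Superposition: M = Σ M_i = 3425/16 kN·m ≈ 214.062500 kN·m

M(15/2) = 3425/16 kN·m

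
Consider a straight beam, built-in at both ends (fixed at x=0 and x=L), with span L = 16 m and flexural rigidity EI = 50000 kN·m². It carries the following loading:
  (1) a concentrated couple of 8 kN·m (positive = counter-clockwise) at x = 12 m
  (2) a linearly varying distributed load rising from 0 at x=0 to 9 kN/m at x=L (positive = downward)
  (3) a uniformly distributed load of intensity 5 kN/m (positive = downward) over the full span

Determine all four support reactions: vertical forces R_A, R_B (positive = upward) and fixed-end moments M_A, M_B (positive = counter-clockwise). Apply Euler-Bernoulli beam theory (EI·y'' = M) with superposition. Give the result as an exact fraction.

Load 1 — applied couple M₀=8 kN·m at a=12 m (b=L-a=4):
  R_A = 6M₀ab/L³ = 6·8·12·4/16³ = 9/16 kN
  M_A = M₀b(2a-b)/L² = 8·4·(2·12-4)/16² = 5/2 kN·m
  R_B = -6M₀ab/L³ = -6·8·12·4/16³ = -9/16 kN
  M_B = M₀a(2b-a)/L² = 8·12·(2·4-12)/16² = -3/2 kN·m
Load 2 — triangular load w₀=9 kN/m (0→w₀ over full span):
  R_A = 3w₀L/20 = 3·9·16/20 = 108/5 kN
  M_A = w₀L²/30 = 9·16²/30 = 384/5 kN·m
  R_B = 7w₀L/20 = 7·9·16/20 = 252/5 kN
  M_B = -w₀L²/20 = -9·16²/20 = -576/5 kN·m
Load 3 — uniform load w=5 kN/m over full span:
  R_A = wL/2 = 5·16/2 = 40 kN
  M_A = wL²/12 = 5·16²/12 = 320/3 kN·m
  R_B = wL/2 = 5·16/2 = 40 kN
  M_B = -wL²/12 = -5·16²/12 = -320/3 kN·m
Superposition: R_A = 4973/80 kN, M_A = 5579/30 kN·m, R_B = 7187/80 kN, M_B = -6701/30 kN·m

R_A = 4973/80 kN, M_A = 5579/30 kN·m, R_B = 7187/80 kN, M_B = -6701/30 kN·m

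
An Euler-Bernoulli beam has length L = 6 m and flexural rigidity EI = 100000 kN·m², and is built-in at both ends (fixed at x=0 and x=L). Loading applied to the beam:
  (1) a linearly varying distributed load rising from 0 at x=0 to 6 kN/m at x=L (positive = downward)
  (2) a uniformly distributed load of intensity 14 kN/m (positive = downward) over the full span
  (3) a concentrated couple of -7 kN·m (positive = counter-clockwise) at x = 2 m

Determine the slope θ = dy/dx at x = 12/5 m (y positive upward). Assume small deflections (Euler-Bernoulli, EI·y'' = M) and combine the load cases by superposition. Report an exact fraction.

θ(12/5) = -5277/31250000 rad

Load 1 — triangular load w₀=6 kN/m (0→w₀ over full span):
  θ_1 = -w₀(2x(L-x)(L-2x)(x+2L)+x²(L-x)²)/(120LEI) = -6·(2·(12/5)·(6-(12/5))·(6-2·(12/5))·((12/5)+2·6)+(12/5)²·(6-(12/5))²)/(120·6·100000) = -243/7812500 rad
Load 2 — uniform load w=14 kN/m over full span:
  θ_2 = -wx(L-x)(L-2x)/(12EI) = -14·(12/5)·(6-(12/5))·(6-2·(12/5))/(12·100000) = -189/1562500 rad
Load 3 — applied couple M₀=-7 kN·m at a=2 m (b=L-a=4):
  θ_3 = (R_Ax²/2 - M_Ax - M₀(x-a))/EI  [x>a] with R_A=-14/9, M_A=0 = ((-14/9)·(12/5)²/2 - 0·(12/5) - (-7)·((12/5)-2))/100000 = -21/1250000 rad
Superposition: θ = Σ θ_i = -5277/31250000 rad ≈ -0.000169 rad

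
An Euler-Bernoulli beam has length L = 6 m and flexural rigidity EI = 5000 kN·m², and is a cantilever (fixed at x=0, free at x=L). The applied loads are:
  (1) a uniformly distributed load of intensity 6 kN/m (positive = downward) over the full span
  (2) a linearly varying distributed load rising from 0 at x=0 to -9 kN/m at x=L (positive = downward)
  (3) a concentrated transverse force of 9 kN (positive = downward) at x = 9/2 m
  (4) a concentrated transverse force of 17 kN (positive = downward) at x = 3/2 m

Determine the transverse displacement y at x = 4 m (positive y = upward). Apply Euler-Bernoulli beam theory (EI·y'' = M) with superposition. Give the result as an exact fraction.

Load 1 — uniform load w=6 kN/m over full span:
  y_1 = -wx²(x²-4Lx+6L²)/(24EI) = -6·4²·(4²-4·6·4+6·6²)/(24·5000) = -68/625 m
Load 2 — triangular load w₀=-9 kN/m (0→w₀ over full span):
  y_2 = (w₀Lx³/12-w₀L²x²/6-w₀x⁵/(120L))/EI = ((-9)·6·4³/12-(-9)·6²·4²/6-(-9)·4⁵/(120·6))/5000 = 368/3125 m
Load 3 — point force P=9 kN at a=9/2 m (b=L-a=3/2):
  y_3 = -Px²(3a-x)/(6EI)  [x≤a] = -9·4²·(3·(9/2)-4)/(6·5000) = -57/1250 m
Load 4 — point force P=17 kN at a=3/2 m (b=L-a=9/2):
  y_4 = -Pa²(3x-a)/(6EI)  [x>a] = -17·(3/2)²·(3·4-(3/2))/(6·5000) = -1071/80000 m
Superposition: y = Σ y_i = -20011/400000 m ≈ -0.050028 m

y(4) = -20011/400000 m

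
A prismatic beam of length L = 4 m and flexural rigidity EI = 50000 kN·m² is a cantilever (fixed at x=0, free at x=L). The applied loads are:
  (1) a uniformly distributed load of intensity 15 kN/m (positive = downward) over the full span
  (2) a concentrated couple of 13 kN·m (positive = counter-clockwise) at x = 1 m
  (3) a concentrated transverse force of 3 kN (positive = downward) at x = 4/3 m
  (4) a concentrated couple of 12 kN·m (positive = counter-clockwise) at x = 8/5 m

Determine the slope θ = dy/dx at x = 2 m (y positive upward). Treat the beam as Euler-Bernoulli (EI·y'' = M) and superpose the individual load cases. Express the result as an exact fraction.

Load 1 — uniform load w=15 kN/m over full span:
  θ_1 = -wx(x²-3Lx+3L²)/(6EI) = -15·2·(2²-3·4·2+3·4²)/(6·50000) = -7/2500 rad
Load 2 — applied couple M₀=13 kN·m at a=1 m (b=L-a=3):
  θ_2 = M₀a/EI  [x>a] = 13·1/50000 = 13/50000 rad
Load 3 — point force P=3 kN at a=4/3 m (b=L-a=8/3):
  θ_3 = -Pa²/(2EI)  [x>a] = -3·(4/3)²/(2·50000) = -1/18750 rad
Load 4 — applied couple M₀=12 kN·m at a=8/5 m (b=L-a=12/5):
  θ_4 = M₀a/EI  [x>a] = 12·(8/5)/50000 = 6/15625 rad
Superposition: θ = Σ θ_i = -1657/750000 rad ≈ -0.002209 rad

θ(2) = -1657/750000 rad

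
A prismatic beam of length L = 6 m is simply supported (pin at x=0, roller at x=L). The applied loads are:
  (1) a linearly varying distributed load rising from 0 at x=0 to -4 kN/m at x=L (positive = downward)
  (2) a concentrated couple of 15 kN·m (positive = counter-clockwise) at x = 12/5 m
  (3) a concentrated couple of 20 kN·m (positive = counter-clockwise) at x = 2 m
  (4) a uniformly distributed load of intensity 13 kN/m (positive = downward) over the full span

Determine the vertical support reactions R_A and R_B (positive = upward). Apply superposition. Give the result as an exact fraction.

R_A = 245/6 kN, R_B = 151/6 kN

Load 1 — triangular load w₀=-4 kN/m (0→w₀ over full span):
  R_A = w₀L/6 = (-4)·6/6 = -4 kN
  R_B = w₀L/3 = (-4)·6/3 = -8 kN
Load 2 — applied couple M₀=15 kN·m at a=12/5 m (b=L-a=18/5):
  R_A = M₀/L = 15/6 = 5/2 kN
  R_B = -M₀/L = -15/6 = -5/2 kN
Load 3 — applied couple M₀=20 kN·m at a=2 m (b=L-a=4):
  R_A = M₀/L = 20/6 = 10/3 kN
  R_B = -M₀/L = -20/6 = -10/3 kN
Load 4 — uniform load w=13 kN/m over full span:
  R_A = wL/2 = 13·6/2 = 39 kN
  R_B = wL/2 = 13·6/2 = 39 kN
Superposition: R_A = 245/6 kN, R_B = 151/6 kN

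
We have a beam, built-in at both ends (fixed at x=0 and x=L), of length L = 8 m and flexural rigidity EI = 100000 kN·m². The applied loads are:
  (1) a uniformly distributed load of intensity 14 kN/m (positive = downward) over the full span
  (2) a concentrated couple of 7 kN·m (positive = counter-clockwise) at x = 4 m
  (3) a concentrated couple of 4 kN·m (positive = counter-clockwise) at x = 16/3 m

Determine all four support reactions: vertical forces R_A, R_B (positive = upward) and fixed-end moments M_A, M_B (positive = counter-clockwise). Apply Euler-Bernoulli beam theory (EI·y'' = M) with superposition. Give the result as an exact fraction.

Load 1 — uniform load w=14 kN/m over full span:
  R_A = wL/2 = 14·8/2 = 56 kN
  M_A = wL²/12 = 14·8²/12 = 224/3 kN·m
  R_B = wL/2 = 14·8/2 = 56 kN
  M_B = -wL²/12 = -14·8²/12 = -224/3 kN·m
Load 2 — applied couple M₀=7 kN·m at a=4 m (b=L-a=4):
  R_A = 6M₀ab/L³ = 6·7·4·4/8³ = 21/16 kN
  M_A = M₀b(2a-b)/L² = 7·4·(2·4-4)/8² = 7/4 kN·m
  R_B = -6M₀ab/L³ = -6·7·4·4/8³ = -21/16 kN
  M_B = M₀a(2b-a)/L² = 7·4·(2·4-4)/8² = 7/4 kN·m
Load 3 — applied couple M₀=4 kN·m at a=16/3 m (b=L-a=8/3):
  R_A = 6M₀ab/L³ = 6·4·(16/3)·(8/3)/8³ = 2/3 kN
  M_A = M₀b(2a-b)/L² = 4·(8/3)·(2·(16/3)-(8/3))/8² = 4/3 kN·m
  R_B = -6M₀ab/L³ = -6·4·(16/3)·(8/3)/8³ = -2/3 kN
  M_B = M₀a(2b-a)/L² = 4·(16/3)·(2·(8/3)-(16/3))/8² = 0 kN·m
Superposition: R_A = 2783/48 kN, M_A = 311/4 kN·m, R_B = 2593/48 kN, M_B = -875/12 kN·m

R_A = 2783/48 kN, M_A = 311/4 kN·m, R_B = 2593/48 kN, M_B = -875/12 kN·m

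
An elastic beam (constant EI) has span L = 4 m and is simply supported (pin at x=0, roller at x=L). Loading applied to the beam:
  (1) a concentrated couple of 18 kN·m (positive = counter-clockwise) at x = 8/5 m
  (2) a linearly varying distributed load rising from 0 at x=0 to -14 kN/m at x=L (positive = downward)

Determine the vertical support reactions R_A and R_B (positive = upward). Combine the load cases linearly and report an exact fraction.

R_A = -29/6 kN, R_B = -139/6 kN

Load 1 — applied couple M₀=18 kN·m at a=8/5 m (b=L-a=12/5):
  R_A = M₀/L = 18/4 = 9/2 kN
  R_B = -M₀/L = -18/4 = -9/2 kN
Load 2 — triangular load w₀=-14 kN/m (0→w₀ over full span):
  R_A = w₀L/6 = (-14)·4/6 = -28/3 kN
  R_B = w₀L/3 = (-14)·4/3 = -56/3 kN
Superposition: R_A = -29/6 kN, R_B = -139/6 kN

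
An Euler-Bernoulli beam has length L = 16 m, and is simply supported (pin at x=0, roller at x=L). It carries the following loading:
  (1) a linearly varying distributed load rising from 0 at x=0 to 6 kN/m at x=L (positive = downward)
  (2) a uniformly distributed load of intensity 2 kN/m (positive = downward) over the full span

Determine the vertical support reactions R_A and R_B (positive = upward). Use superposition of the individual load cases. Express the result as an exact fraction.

Load 1 — triangular load w₀=6 kN/m (0→w₀ over full span):
  R_A = w₀L/6 = 6·16/6 = 16 kN
  R_B = w₀L/3 = 6·16/3 = 32 kN
Load 2 — uniform load w=2 kN/m over full span:
  R_A = wL/2 = 2·16/2 = 16 kN
  R_B = wL/2 = 2·16/2 = 16 kN
Superposition: R_A = 32 kN, R_B = 48 kN

R_A = 32 kN, R_B = 48 kN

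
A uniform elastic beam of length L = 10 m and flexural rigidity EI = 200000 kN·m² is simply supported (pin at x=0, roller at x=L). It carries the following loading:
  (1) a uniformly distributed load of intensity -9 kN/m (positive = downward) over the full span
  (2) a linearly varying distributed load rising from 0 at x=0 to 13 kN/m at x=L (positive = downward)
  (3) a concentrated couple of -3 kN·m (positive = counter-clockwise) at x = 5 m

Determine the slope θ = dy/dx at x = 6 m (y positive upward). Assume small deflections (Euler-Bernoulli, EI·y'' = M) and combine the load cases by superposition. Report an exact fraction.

Load 1 — uniform load w=-9 kN/m over full span:
  θ_1 = -w(L³-6Lx²+4x³)/(24EI) = -(-9)·(10³-6·10·6²+4·6³)/(24·200000) = -111/200000 rad
Load 2 — triangular load w₀=13 kN/m (0→w₀ over full span):
  θ_2 = -w₀(7L⁴-30L²x²+15x⁴)/(360LEI) = -13·(7·10⁴-30·10²·6²+15·6⁴)/(360·10·200000) = 377/1125000 rad
Load 3 — applied couple M₀=-3 kN·m at a=5 m (b=L-a=5):
  θ_3 = (M₀x²/(2L)-M₀(x-a)+C₁)/EI  [x>a] with C₁=M₀(3b²-L²)/(6L)=5/4 = ((-3)·6²/(2·10)-(-3)·(6-5)+(5/4))/200000 = -23/4000000 rad
Superposition: θ = Σ θ_i = -8123/36000000 rad ≈ -0.000226 rad

θ(6) = -8123/36000000 rad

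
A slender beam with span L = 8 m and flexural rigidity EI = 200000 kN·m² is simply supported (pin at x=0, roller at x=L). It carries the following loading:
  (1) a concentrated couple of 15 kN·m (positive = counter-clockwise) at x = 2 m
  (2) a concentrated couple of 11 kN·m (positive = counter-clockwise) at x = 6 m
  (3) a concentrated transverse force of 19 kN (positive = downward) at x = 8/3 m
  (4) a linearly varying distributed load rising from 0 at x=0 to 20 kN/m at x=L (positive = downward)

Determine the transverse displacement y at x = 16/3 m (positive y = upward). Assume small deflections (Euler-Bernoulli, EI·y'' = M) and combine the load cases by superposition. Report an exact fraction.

y(16/3) = -222011/72900000 m

Load 1 — applied couple M₀=15 kN·m at a=2 m (b=L-a=6):
  y_1 = (M₀x³/(6L)-M₀(x-a)²/2+C₁x)/EI  [x>a] with C₁=M₀(3b²-L²)/(6L)=55/4 = (15·(16/3)³/(6·8)-15·((16/3)-2)²/2+(55/4)·(16/3))/200000 = 101/540000 m
Load 2 — applied couple M₀=11 kN·m at a=6 m (b=L-a=2):
  y_2 = (M₀x³/(6L)+C₁x)/EI  [x≤a] with C₁=M₀(3b²-L²)/(6L)=-143/12 = (11·(16/3)³/(6·8)+(-143/12)·(16/3))/200000 = -583/4050000 m
Load 3 — point force P=19 kN at a=8/3 m (b=L-a=16/3):
  y_3 = -Pa(L-x)(2Lx-a²-x²)/(6LEI)  [x>a] = -19·(8/3)·(8-(16/3))·(2·8·(16/3)-(8/3)²-(16/3)²)/(6·8·200000) = -532/759375 m
Load 4 — triangular load w₀=20 kN/m (0→w₀ over full span):
  y_4 = -w₀x(7L⁴-10L²x²+3x⁴)/(360LEI) = -20·(16/3)·(7·8⁴-10·8²·(16/3)²+3·(16/3)⁴)/(360·8·200000) = -1088/455625 m
Superposition: y = Σ y_i = -222011/72900000 m ≈ -0.003045 m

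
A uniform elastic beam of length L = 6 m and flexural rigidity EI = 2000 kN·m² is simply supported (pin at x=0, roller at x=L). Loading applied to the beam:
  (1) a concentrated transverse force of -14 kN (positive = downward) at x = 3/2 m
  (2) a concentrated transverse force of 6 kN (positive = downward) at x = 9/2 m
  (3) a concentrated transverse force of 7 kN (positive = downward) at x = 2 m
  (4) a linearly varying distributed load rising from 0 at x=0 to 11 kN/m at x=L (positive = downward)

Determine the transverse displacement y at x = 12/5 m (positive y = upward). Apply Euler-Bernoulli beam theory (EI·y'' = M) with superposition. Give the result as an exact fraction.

y(12/5) = -10817939/250000000 m

Load 1 — point force P=-14 kN at a=3/2 m (b=L-a=9/2):
  y_1 = -Pa(L-x)(2Lx-a²-x²)/(6LEI)  [x>a] = -(-14)·(3/2)·(6-(12/5))·(2·6·(12/5)-(3/2)²-(12/5)²)/(6·6·2000) = 43659/2000000 m
Load 2 — point force P=6 kN at a=9/2 m (b=L-a=3/2):
  y_2 = -Pbx(L²-b²-x²)/(6LEI)  [x≤a] = -6·(3/2)·(12/5)·(6²-(3/2)²-(12/5)²)/(6·6·2000) = -8397/1000000 m
Load 3 — point force P=7 kN at a=2 m (b=L-a=4):
  y_3 = -Pa(L-x)(2Lx-a²-x²)/(6LEI)  [x>a] = -7·2·(6-(12/5))·(2·6·(12/5)-2²-(12/5)²)/(6·6·2000) = -833/62500 m
Load 4 — triangular load w₀=11 kN/m (0→w₀ over full span):
  y_4 = -w₀x(7L⁴-10L²x²+3x⁴)/(360LEI) = -11·(12/5)·(7·6⁴-10·6²·(12/5)²+3·(12/5)⁴)/(360·6·2000) = -338877/7812500 m
Superposition: y = Σ y_i = -10817939/250000000 m ≈ -0.043272 m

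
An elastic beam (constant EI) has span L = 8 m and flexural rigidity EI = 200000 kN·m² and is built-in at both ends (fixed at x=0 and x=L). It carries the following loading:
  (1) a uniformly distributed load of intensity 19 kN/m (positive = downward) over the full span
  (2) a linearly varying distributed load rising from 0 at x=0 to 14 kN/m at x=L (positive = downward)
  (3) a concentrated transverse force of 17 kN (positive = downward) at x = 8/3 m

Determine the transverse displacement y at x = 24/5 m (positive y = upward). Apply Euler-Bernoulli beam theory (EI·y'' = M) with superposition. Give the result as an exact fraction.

y(24/5) = -5652832/3955078125 m

Load 1 — uniform load w=19 kN/m over full span:
  y_1 = -wx²(L-x)²/(24EI) = -19·(24/5)²·(8-(24/5))²/(24·200000) = -1824/1953125 m
Load 2 — triangular load w₀=14 kN/m (0→w₀ over full span):
  y_2 = -w₀x²(L-x)²(x+2L)/(120LEI) = -14·(24/5)²·(8-(24/5))²·((24/5)+2·8)/(120·8·200000) = -17472/48828125 m
Load 3 — point force P=17 kN at a=8/3 m (b=L-a=16/3):
  y_3 = -Pa²(L-x)²(3bL-(3b+a)(L-x))/(6L³EI)  [x>a] = -17·(8/3)²·(8-(24/5))²·(3·(16/3)·8-(3·(16/3)+(8/3))·(8-(24/5)))/(6·8³·200000) = -4352/31640625 m
Superposition: y = Σ y_i = -5652832/3955078125 m ≈ -0.001429 m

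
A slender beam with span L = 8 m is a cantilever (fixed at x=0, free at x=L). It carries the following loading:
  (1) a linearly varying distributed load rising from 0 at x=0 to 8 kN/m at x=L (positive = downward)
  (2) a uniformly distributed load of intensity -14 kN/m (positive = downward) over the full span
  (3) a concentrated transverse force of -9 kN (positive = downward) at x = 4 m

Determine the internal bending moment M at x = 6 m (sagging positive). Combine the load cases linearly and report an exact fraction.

M(6) = 40/3 kN·m

Load 1 — triangular load w₀=8 kN/m (0→w₀ over full span):
  M_1 = w₀Lx/2 - w₀L²/3 - w₀x³/(6L) = 8·8·6/2 - 8·8²/3 - 8·6³/(6·8) = -44/3 kN·m
Load 2 — uniform load w=-14 kN/m over full span:
  M_2 = -w(L-x)²/2 = -(-14)·(8-6)²/2 = 28 kN·m
Load 3 — point force P=-9 kN at a=4 m (b=L-a=4):
  M_3 = 0  [x>a] = 0 kN·m
Superposition: M = Σ M_i = 40/3 kN·m ≈ 13.333333 kN·m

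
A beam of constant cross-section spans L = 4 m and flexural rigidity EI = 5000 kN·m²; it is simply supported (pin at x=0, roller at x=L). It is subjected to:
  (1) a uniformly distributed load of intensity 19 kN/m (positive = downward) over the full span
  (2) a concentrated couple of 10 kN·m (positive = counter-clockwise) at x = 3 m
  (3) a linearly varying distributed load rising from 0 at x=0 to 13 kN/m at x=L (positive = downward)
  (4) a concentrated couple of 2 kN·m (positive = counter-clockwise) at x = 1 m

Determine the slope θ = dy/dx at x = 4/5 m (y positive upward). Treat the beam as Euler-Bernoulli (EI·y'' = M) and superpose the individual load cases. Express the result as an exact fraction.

θ(4/5) = -642689/56250000 rad

Load 1 — uniform load w=19 kN/m over full span:
  θ_1 = -w(L³-6Lx²+4x³)/(24EI) = -19·(4³-6·4·(4/5)²+4·(4/5)³)/(24·5000) = -627/78125 rad
Load 2 — applied couple M₀=10 kN·m at a=3 m (b=L-a=1):
  θ_2 = (M₀x²/(2L)+C₁)/EI  [x≤a] with C₁=M₀(3b²-L²)/(6L)=-65/12 = (10·(4/5)²/(2·4)+(-65/12))/5000 = -277/300000 rad
Load 3 — triangular load w₀=13 kN/m (0→w₀ over full span):
  θ_3 = -w₀(7L⁴-30L²x²+15x⁴)/(360LEI) = -13·(7·4⁴-30·4²·(4/5)²+15·(4/5)⁴)/(360·4·5000) = -9464/3515625 rad
Load 4 — applied couple M₀=2 kN·m at a=1 m (b=L-a=3):
  θ_4 = (M₀x²/(2L)+C₁)/EI  [x≤a] with C₁=M₀(3b²-L²)/(6L)=11/12 = (2·(4/5)²/(2·4)+(11/12))/5000 = 323/1500000 rad
Superposition: θ = Σ θ_i = -642689/56250000 rad ≈ -0.011426 rad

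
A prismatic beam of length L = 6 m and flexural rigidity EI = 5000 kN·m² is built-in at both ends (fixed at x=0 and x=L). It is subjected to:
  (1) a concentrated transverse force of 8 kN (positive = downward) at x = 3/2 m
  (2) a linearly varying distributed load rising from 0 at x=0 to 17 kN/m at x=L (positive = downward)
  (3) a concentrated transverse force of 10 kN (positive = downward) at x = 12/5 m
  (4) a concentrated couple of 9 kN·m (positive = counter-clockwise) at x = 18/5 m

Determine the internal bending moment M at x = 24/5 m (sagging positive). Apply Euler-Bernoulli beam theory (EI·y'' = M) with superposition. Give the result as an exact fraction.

M(24/5) = -1491/500 kN·m

Load 1 — point force P=8 kN at a=3/2 m (b=L-a=9/2):
  M_1 = Pa²(a+3b)(L-x)/L³ - Pa²b/L²  [x>a] = 8·(3/2)²·((3/2)+3·(9/2))·(6-(24/5))/6³ - 8·(3/2)²·(9/2)/6² = -3/4 kN·m
Load 2 — triangular load w₀=17 kN/m (0→w₀ over full span):
  M_2 = 3w₀Lx/20 - w₀L²/30 - w₀x³/(6L) = 3·17·6·(24/5)/20 - 17·6²/30 - 17·(24/5)³/(6·6) = 102/125 kN·m
Load 3 — point force P=10 kN at a=12/5 m (b=L-a=18/5):
  M_3 = Pa²(a+3b)(L-x)/L³ - Pa²b/L²  [x>a] = 10·(12/5)²·((12/5)+3·(18/5))·(6-(24/5))/6³ - 10·(12/5)²·(18/5)/6² = -192/125 kN·m
Load 4 — applied couple M₀=9 kN·m at a=18/5 m (b=L-a=12/5):
  M_4 = R_Ax - M_A - M₀  [x>a] with R_A=54/25, M_A=72/25 = (54/25)·(24/5) - (72/25) - 9 = -189/125 kN·m
Superposition: M = Σ M_i = -1491/500 kN·m ≈ -2.982000 kN·m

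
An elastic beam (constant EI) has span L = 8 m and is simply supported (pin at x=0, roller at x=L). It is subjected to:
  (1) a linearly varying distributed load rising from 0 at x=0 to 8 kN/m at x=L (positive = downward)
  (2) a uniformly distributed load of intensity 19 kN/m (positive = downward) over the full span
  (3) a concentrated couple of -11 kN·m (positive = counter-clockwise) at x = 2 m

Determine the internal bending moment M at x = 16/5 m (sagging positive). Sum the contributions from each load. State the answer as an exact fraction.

Load 1 — triangular load w₀=8 kN/m (0→w₀ over full span):
  M_1 = w₀Lx/6 - w₀x³/(6L) = 8·8·(16/5)/6 - 8·(16/5)³/(6·8) = 3584/125 kN·m
Load 2 — uniform load w=19 kN/m over full span:
  M_2 = wx(L-x)/2 = 19·(16/5)·(8-(16/5))/2 = 3648/25 kN·m
Load 3 — applied couple M₀=-11 kN·m at a=2 m (b=L-a=6):
  M_3 = M₀x/L - M₀  [x>a] = (-11)·(16/5)/8 - (-11) = 33/5 kN·m
Superposition: M = Σ M_i = 22649/125 kN·m ≈ 181.192000 kN·m

M(16/5) = 22649/125 kN·m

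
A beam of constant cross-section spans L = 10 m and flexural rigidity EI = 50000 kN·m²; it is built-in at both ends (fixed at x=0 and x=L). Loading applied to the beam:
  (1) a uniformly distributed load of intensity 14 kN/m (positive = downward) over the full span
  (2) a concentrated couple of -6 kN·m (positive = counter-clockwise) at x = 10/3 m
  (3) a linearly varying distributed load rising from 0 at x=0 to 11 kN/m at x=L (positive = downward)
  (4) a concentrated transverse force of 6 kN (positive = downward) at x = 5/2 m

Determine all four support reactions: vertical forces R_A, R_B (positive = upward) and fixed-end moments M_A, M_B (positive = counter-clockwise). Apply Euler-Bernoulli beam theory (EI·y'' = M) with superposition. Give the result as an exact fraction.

R_A = 7261/80 kN, M_A = 7765/48 kN·m, R_B = 8819/80 kN, M_B = -8471/48 kN·m

Load 1 — uniform load w=14 kN/m over full span:
  R_A = wL/2 = 14·10/2 = 70 kN
  M_A = wL²/12 = 14·10²/12 = 350/3 kN·m
  R_B = wL/2 = 14·10/2 = 70 kN
  M_B = -wL²/12 = -14·10²/12 = -350/3 kN·m
Load 2 — applied couple M₀=-6 kN·m at a=10/3 m (b=L-a=20/3):
  R_A = 6M₀ab/L³ = 6·(-6)·(10/3)·(20/3)/10³ = -4/5 kN
  M_A = M₀b(2a-b)/L² = (-6)·(20/3)·(2·(10/3)-(20/3))/10² = 0 kN·m
  R_B = -6M₀ab/L³ = -6·(-6)·(10/3)·(20/3)/10³ = 4/5 kN
  M_B = M₀a(2b-a)/L² = (-6)·(10/3)·(2·(20/3)-(10/3))/10² = -2 kN·m
Load 3 — triangular load w₀=11 kN/m (0→w₀ over full span):
  R_A = 3w₀L/20 = 3·11·10/20 = 33/2 kN
  M_A = w₀L²/30 = 11·10²/30 = 110/3 kN·m
  R_B = 7w₀L/20 = 7·11·10/20 = 77/2 kN
  M_B = -w₀L²/20 = -11·10²/20 = -55 kN·m
Load 4 — point force P=6 kN at a=5/2 m (b=L-a=15/2):
  R_A = Pb²(3a+b)/L³ = 6·(15/2)²·(3·(5/2)+(15/2))/10³ = 81/16 kN
  M_A = Pab²/L² = 6·(5/2)·(15/2)²/10² = 135/16 kN·m
  R_B = Pa²(a+3b)/L³ = 6·(5/2)²·((5/2)+3·(15/2))/10³ = 15/16 kN
  M_B = -Pa²b/L² = -6·(5/2)²·(15/2)/10² = -45/16 kN·m
Superposition: R_A = 7261/80 kN, M_A = 7765/48 kN·m, R_B = 8819/80 kN, M_B = -8471/48 kN·m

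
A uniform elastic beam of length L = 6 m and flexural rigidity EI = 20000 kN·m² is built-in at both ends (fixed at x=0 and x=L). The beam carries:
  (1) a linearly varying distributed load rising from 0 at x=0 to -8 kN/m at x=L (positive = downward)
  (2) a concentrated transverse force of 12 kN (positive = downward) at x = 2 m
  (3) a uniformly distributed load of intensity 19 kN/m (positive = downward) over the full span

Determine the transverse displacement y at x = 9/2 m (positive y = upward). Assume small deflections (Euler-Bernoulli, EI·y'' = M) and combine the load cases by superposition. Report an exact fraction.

Load 1 — triangular load w₀=-8 kN/m (0→w₀ over full span):
  y_1 = -w₀x²(L-x)²(x+2L)/(120LEI) = -(-8)·(9/2)²·(6-(9/2))²·((9/2)+2·6)/(120·6·20000) = 2673/6400000 m
Load 2 — point force P=12 kN at a=2 m (b=L-a=4):
  y_2 = -Pa²(L-x)²(3bL-(3b+a)(L-x))/(6L³EI)  [x>a] = -12·2²·(6-(9/2))²·(3·4·6-(3·4+2)·(6-(9/2)))/(6·6³·20000) = -17/80000 m
Load 3 — uniform load w=19 kN/m over full span:
  y_3 = -wx²(L-x)²/(24EI) = -19·(9/2)²·(6-(9/2))²/(24·20000) = -4617/2560000 m
Superposition: y = Σ y_i = -20459/12800000 m ≈ -0.001598 m

y(9/2) = -20459/12800000 m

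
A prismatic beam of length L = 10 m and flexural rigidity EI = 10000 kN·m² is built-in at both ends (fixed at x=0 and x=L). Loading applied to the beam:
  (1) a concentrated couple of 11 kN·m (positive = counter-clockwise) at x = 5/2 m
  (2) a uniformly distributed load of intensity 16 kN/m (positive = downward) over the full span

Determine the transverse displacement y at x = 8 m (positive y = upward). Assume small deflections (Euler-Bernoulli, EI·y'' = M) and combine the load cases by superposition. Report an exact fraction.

Load 1 — applied couple M₀=11 kN·m at a=5/2 m (b=L-a=15/2):
  y_1 = (R_Ax³/6 - M_Ax²/2 - M₀(x-a)²/2)/EI  [x>a] with R_A=99/80, M_A=-33/16 = ((99/80)·8³/6 - (-33/16)·8²/2 - 11·(8-(5/2))²/2)/10000 = 209/400000 m
Load 2 — uniform load w=16 kN/m over full span:
  y_2 = -wx²(L-x)²/(24EI) = -16·8²·(10-8)²/(24·10000) = -32/1875 m
Superposition: y = Σ y_i = -19853/1200000 m ≈ -0.016544 m

y(8) = -19853/1200000 m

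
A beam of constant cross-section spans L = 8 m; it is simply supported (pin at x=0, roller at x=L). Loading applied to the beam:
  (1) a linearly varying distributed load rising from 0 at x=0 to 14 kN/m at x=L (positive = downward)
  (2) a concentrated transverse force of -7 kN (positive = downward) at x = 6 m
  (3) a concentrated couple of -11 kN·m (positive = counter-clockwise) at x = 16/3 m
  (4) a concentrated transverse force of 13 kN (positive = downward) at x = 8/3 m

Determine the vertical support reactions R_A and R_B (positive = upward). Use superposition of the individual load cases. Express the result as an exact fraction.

R_A = 581/24 kN, R_B = 907/24 kN

Load 1 — triangular load w₀=14 kN/m (0→w₀ over full span):
  R_A = w₀L/6 = 14·8/6 = 56/3 kN
  R_B = w₀L/3 = 14·8/3 = 112/3 kN
Load 2 — point force P=-7 kN at a=6 m (b=L-a=2):
  R_A = Pb/L = (-7)·2/8 = -7/4 kN
  R_B = Pa/L = (-7)·6/8 = -21/4 kN
Load 3 — applied couple M₀=-11 kN·m at a=16/3 m (b=L-a=8/3):
  R_A = M₀/L = (-11)/8 = -11/8 kN
  R_B = -M₀/L = -(-11)/8 = 11/8 kN
Load 4 — point force P=13 kN at a=8/3 m (b=L-a=16/3):
  R_A = Pb/L = 13·(16/3)/8 = 26/3 kN
  R_B = Pa/L = 13·(8/3)/8 = 13/3 kN
Superposition: R_A = 581/24 kN, R_B = 907/24 kN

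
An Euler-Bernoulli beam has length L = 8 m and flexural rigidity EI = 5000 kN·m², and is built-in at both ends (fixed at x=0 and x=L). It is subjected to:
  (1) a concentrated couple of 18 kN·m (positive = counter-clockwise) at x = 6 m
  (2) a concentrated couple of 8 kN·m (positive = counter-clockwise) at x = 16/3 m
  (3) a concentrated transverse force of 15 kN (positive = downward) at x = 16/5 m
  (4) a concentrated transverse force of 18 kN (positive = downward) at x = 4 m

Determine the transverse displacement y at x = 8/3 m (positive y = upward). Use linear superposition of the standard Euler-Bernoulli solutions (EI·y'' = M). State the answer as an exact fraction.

y(8/3) = -126881/7593750 m

Load 1 — applied couple M₀=18 kN·m at a=6 m (b=L-a=2):
  y_1 = (R_Ax³/6 - M_Ax²/2)/EI  [x≤a] with R_A=81/32, M_A=45/8 = ((81/32)·(8/3)³/6 - (45/8)·(8/3)²/2)/5000 = -3/1250 m
Load 2 — applied couple M₀=8 kN·m at a=16/3 m (b=L-a=8/3):
  y_2 = (R_Ax³/6 - M_Ax²/2)/EI  [x≤a] with R_A=4/3, M_A=8/3 = ((4/3)·(8/3)³/6 - (8/3)·(8/3)²/2)/5000 = -32/30375 m
Load 3 — point force P=15 kN at a=16/5 m (b=L-a=24/5):
  y_3 = -Pb²x²(3aL-(3a+b)x)/(6L³EI)  [x≤a] = -15·(24/5)²·(8/3)²·(3·(16/5)·8-(3·(16/5)+(24/5))·(8/3))/(6·8³·5000) = -96/15625 m
Load 4 — point force P=18 kN at a=4 m (b=L-a=4):
  y_4 = -Pb²x²(3aL-(3a+b)x)/(6L³EI)  [x≤a] = -18·4²·(8/3)²·(3·4·8-(3·4+4)·(8/3))/(6·8³·5000) = -8/1125 m
Superposition: y = Σ y_i = -126881/7593750 m ≈ -0.016709 m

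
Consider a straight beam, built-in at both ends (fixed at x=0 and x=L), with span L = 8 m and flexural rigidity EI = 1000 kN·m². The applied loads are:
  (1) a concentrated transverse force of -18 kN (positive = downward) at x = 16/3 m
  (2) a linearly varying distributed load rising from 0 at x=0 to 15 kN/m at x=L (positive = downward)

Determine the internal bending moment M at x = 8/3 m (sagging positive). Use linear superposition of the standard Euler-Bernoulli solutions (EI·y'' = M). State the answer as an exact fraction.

Load 1 — point force P=-18 kN at a=16/3 m (b=L-a=8/3):
  M_1 = Pb²(3a+b)x/L³ - Pab²/L²  [x≤a] = (-18)·(8/3)²·(3·(16/3)+(8/3))·(8/3)/8³ - (-18)·(16/3)·(8/3)²/8² = -16/9 kN·m
Load 2 — triangular load w₀=15 kN/m (0→w₀ over full span):
  M_2 = 3w₀Lx/20 - w₀L²/30 - w₀x³/(6L) = 3·15·8·(8/3)/20 - 15·8²/30 - 15·(8/3)³/(6·8) = 272/27 kN·m
Superposition: M = Σ M_i = 224/27 kN·m ≈ 8.296296 kN·m

M(8/3) = 224/27 kN·m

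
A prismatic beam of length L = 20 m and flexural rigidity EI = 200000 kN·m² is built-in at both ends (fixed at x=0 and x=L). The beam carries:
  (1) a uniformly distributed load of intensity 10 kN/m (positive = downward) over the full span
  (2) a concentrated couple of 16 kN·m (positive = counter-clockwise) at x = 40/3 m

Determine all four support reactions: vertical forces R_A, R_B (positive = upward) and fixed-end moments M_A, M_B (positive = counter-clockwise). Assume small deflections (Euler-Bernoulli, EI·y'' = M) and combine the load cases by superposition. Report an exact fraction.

Load 1 — uniform load w=10 kN/m over full span:
  R_A = wL/2 = 10·20/2 = 100 kN
  M_A = wL²/12 = 10·20²/12 = 1000/3 kN·m
  R_B = wL/2 = 10·20/2 = 100 kN
  M_B = -wL²/12 = -10·20²/12 = -1000/3 kN·m
Load 2 — applied couple M₀=16 kN·m at a=40/3 m (b=L-a=20/3):
  R_A = 6M₀ab/L³ = 6·16·(40/3)·(20/3)/20³ = 16/15 kN
  M_A = M₀b(2a-b)/L² = 16·(20/3)·(2·(40/3)-(20/3))/20² = 16/3 kN·m
  R_B = -6M₀ab/L³ = -6·16·(40/3)·(20/3)/20³ = -16/15 kN
  M_B = M₀a(2b-a)/L² = 16·(40/3)·(2·(20/3)-(40/3))/20² = 0 kN·m
Superposition: R_A = 1516/15 kN, M_A = 1016/3 kN·m, R_B = 1484/15 kN, M_B = -1000/3 kN·m

R_A = 1516/15 kN, M_A = 1016/3 kN·m, R_B = 1484/15 kN, M_B = -1000/3 kN·m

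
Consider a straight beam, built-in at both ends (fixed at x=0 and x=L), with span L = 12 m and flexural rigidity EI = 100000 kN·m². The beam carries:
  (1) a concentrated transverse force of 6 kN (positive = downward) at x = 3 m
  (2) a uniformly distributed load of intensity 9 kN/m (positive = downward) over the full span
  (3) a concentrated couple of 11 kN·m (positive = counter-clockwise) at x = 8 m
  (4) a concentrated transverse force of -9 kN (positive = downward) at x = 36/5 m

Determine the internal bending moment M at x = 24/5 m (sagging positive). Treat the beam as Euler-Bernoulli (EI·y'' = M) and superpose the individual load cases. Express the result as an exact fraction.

M(24/5) = 241283/5000 kN·m

Load 1 — point force P=6 kN at a=3 m (b=L-a=9):
  M_1 = Pa²(a+3b)(L-x)/L³ - Pa²b/L²  [x>a] = 6·3²·(3+3·9)·(12-(24/5))/12³ - 6·3²·9/12² = 27/8 kN·m
Load 2 — uniform load w=9 kN/m over full span:
  M_2 = wLx/2 - wL²/12 - wx²/2 = 9·12·(24/5)/2 - 9·12²/12 - 9·(24/5)²/2 = 1188/25 kN·m
Load 3 — applied couple M₀=11 kN·m at a=8 m (b=L-a=4):
  M_3 = R_Ax - M_A  [x≤a] with R_A=11/9, M_A=11/3 = (11/9)·(24/5) - (11/3) = 11/5 kN·m
Load 4 — point force P=-9 kN at a=36/5 m (b=L-a=24/5):
  M_4 = Pb²(3a+b)x/L³ - Pab²/L²  [x≤a] = (-9)·(24/5)²·(3·(36/5)+(24/5))·(24/5)/12³ - (-9)·(36/5)·(24/5)²/12² = -3024/625 kN·m
Superposition: M = Σ M_i = 241283/5000 kN·m ≈ 48.256600 kN·m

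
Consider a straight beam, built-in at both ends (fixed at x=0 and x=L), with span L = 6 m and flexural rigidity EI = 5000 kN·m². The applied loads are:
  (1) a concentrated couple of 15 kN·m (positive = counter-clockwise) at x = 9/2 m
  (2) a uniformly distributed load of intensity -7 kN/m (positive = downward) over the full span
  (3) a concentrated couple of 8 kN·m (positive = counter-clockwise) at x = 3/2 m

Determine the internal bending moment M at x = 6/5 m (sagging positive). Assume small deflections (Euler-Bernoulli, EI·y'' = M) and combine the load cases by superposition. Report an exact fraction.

M(6/5) = 1131/400 kN·m

Load 1 — applied couple M₀=15 kN·m at a=9/2 m (b=L-a=3/2):
  M_1 = R_Ax - M_A  [x≤a] with R_A=45/16, M_A=75/16 = (45/16)·(6/5) - (75/16) = -21/16 kN·m
Load 2 — uniform load w=-7 kN/m over full span:
  M_2 = wLx/2 - wL²/12 - wx²/2 = (-7)·6·(6/5)/2 - (-7)·6²/12 - (-7)·(6/5)²/2 = 21/25 kN·m
Load 3 — applied couple M₀=8 kN·m at a=3/2 m (b=L-a=9/2):
  M_3 = R_Ax - M_A  [x≤a] with R_A=3/2, M_A=-3/2 = (3/2)·(6/5) - (-3/2) = 33/10 kN·m
Superposition: M = Σ M_i = 1131/400 kN·m ≈ 2.827500 kN·m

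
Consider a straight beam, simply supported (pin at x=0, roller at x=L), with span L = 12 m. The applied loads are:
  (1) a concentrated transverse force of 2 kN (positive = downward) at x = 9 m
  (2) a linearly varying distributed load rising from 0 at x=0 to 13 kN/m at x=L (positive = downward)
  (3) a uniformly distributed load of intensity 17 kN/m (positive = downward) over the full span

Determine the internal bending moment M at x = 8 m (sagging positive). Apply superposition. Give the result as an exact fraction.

M(8) = 3524/9 kN·m

Load 1 — point force P=2 kN at a=9 m (b=L-a=3):
  M_1 = Pbx/L  [x≤a] = 2·3·8/12 = 4 kN·m
Load 2 — triangular load w₀=13 kN/m (0→w₀ over full span):
  M_2 = w₀Lx/6 - w₀x³/(6L) = 13·12·8/6 - 13·8³/(6·12) = 1040/9 kN·m
Load 3 — uniform load w=17 kN/m over full span:
  M_3 = wx(L-x)/2 = 17·8·(12-8)/2 = 272 kN·m
Superposition: M = Σ M_i = 3524/9 kN·m ≈ 391.555556 kN·m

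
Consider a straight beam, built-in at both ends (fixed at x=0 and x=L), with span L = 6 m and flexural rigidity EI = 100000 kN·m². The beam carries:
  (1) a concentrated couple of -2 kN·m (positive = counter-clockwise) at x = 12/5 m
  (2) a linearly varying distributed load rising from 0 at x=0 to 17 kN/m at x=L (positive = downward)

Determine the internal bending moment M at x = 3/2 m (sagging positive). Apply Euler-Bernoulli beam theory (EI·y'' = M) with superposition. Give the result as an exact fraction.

M(3/2) = 381/800 kN·m

Load 1 — applied couple M₀=-2 kN·m at a=12/5 m (b=L-a=18/5):
  M_1 = R_Ax - M_A  [x≤a] with R_A=-12/25, M_A=-6/25 = (-12/25)·(3/2) - (-6/25) = -12/25 kN·m
Load 2 — triangular load w₀=17 kN/m (0→w₀ over full span):
  M_2 = 3w₀Lx/20 - w₀L²/30 - w₀x³/(6L) = 3·17·6·(3/2)/20 - 17·6²/30 - 17·(3/2)³/(6·6) = 153/160 kN·m
Superposition: M = Σ M_i = 381/800 kN·m ≈ 0.476250 kN·m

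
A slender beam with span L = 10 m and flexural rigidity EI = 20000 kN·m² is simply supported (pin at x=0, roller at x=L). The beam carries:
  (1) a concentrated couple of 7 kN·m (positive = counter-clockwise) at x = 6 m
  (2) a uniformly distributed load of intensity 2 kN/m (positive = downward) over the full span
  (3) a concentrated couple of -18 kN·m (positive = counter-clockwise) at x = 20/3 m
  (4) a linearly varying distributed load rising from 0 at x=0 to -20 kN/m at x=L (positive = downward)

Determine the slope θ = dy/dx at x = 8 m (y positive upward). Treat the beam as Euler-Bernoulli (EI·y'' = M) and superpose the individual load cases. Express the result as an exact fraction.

θ(8) = -12677/900000 rad

Load 1 — applied couple M₀=7 kN·m at a=6 m (b=L-a=4):
  θ_1 = (M₀x²/(2L)-M₀(x-a)+C₁)/EI  [x>a] with C₁=M₀(3b²-L²)/(6L)=-91/15 = (7·8²/(2·10)-7·(8-6)+(-91/15))/20000 = 7/60000 rad
Load 2 — uniform load w=2 kN/m over full span:
  θ_2 = -w(L³-6Lx²+4x³)/(24EI) = -2·(10³-6·10·8²+4·8³)/(24·20000) = 33/10000 rad
Load 3 — applied couple M₀=-18 kN·m at a=20/3 m (b=L-a=10/3):
  θ_3 = (M₀x²/(2L)-M₀(x-a)+C₁)/EI  [x>a] with C₁=M₀(3b²-L²)/(6L)=20 = ((-18)·8²/(2·10)-(-18)·(8-(20/3))+20)/20000 = -17/25000 rad
Load 4 — triangular load w₀=-20 kN/m (0→w₀ over full span):
  θ_4 = -w₀(7L⁴-30L²x²+15x⁴)/(360LEI) = -(-20)·(7·10⁴-30·10²·8²+15·8⁴)/(360·10·20000) = -757/45000 rad
Superposition: θ = Σ θ_i = -12677/900000 rad ≈ -0.014086 rad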